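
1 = 1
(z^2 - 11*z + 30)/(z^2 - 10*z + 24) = (z - 5)/(z - 4)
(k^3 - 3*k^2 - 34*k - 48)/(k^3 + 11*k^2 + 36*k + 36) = (k - 8)/(k + 6)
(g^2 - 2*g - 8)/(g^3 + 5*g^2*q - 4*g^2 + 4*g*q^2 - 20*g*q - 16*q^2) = (g + 2)/(g^2 + 5*g*q + 4*q^2)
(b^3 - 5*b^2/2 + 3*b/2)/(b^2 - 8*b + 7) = b*(2*b - 3)/(2*(b - 7))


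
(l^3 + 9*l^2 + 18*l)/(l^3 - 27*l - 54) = l*(l + 6)/(l^2 - 3*l - 18)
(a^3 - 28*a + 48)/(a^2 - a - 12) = (a^2 + 4*a - 12)/(a + 3)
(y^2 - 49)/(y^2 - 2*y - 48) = (49 - y^2)/(-y^2 + 2*y + 48)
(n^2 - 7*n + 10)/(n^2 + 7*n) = (n^2 - 7*n + 10)/(n*(n + 7))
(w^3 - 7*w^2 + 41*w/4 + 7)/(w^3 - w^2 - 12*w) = (w^2 - 3*w - 7/4)/(w*(w + 3))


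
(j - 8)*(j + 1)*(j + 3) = j^3 - 4*j^2 - 29*j - 24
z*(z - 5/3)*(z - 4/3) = z^3 - 3*z^2 + 20*z/9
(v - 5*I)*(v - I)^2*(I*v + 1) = I*v^4 + 8*v^3 - 18*I*v^2 - 16*v + 5*I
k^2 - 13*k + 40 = (k - 8)*(k - 5)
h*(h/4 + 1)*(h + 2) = h^3/4 + 3*h^2/2 + 2*h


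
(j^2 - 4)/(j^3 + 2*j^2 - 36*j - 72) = (j - 2)/(j^2 - 36)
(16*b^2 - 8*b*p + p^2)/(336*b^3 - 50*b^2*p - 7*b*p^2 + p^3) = (16*b^2 - 8*b*p + p^2)/(336*b^3 - 50*b^2*p - 7*b*p^2 + p^3)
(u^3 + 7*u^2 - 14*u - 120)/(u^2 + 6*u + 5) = (u^2 + 2*u - 24)/(u + 1)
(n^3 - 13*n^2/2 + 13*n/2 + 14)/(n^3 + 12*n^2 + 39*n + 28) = (n^2 - 15*n/2 + 14)/(n^2 + 11*n + 28)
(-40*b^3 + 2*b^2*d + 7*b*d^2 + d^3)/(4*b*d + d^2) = -10*b^2/d + 3*b + d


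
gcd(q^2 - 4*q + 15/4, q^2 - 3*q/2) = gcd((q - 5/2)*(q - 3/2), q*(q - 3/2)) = q - 3/2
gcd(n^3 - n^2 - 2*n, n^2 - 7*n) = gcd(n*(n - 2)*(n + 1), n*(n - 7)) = n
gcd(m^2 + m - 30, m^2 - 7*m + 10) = m - 5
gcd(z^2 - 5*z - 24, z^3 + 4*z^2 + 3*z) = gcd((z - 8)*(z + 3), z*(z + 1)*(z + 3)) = z + 3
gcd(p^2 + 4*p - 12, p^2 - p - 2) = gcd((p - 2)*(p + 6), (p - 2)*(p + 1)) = p - 2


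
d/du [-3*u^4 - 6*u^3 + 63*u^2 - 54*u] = -12*u^3 - 18*u^2 + 126*u - 54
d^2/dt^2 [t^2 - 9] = 2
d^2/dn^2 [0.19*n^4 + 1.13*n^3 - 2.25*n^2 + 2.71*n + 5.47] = 2.28*n^2 + 6.78*n - 4.5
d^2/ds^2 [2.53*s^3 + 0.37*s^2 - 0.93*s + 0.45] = 15.18*s + 0.74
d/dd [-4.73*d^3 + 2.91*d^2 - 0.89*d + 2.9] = -14.19*d^2 + 5.82*d - 0.89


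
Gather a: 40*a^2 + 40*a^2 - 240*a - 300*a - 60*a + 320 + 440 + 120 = 80*a^2 - 600*a + 880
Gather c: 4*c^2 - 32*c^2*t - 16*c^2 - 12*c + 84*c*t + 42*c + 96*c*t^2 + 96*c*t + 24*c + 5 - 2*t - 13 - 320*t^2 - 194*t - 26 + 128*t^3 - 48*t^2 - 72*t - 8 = c^2*(-32*t - 12) + c*(96*t^2 + 180*t + 54) + 128*t^3 - 368*t^2 - 268*t - 42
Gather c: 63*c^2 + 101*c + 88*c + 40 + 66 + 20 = 63*c^2 + 189*c + 126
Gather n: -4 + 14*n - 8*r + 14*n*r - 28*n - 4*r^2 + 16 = n*(14*r - 14) - 4*r^2 - 8*r + 12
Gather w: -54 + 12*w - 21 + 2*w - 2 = 14*w - 77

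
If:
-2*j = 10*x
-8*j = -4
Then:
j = 1/2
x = -1/10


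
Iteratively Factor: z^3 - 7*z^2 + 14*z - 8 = (z - 1)*(z^2 - 6*z + 8) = (z - 2)*(z - 1)*(z - 4)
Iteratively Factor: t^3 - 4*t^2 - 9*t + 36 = (t - 3)*(t^2 - t - 12) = (t - 3)*(t + 3)*(t - 4)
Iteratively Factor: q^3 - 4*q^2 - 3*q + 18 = (q - 3)*(q^2 - q - 6) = (q - 3)*(q + 2)*(q - 3)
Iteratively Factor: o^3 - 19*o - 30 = (o + 2)*(o^2 - 2*o - 15) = (o + 2)*(o + 3)*(o - 5)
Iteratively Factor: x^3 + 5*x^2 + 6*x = (x)*(x^2 + 5*x + 6) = x*(x + 2)*(x + 3)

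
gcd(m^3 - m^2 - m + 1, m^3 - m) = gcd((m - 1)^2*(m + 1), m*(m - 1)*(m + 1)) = m^2 - 1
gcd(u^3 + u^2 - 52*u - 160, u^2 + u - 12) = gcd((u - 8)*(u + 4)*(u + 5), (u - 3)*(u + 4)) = u + 4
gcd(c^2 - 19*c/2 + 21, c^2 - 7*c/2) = c - 7/2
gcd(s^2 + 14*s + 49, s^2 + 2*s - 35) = s + 7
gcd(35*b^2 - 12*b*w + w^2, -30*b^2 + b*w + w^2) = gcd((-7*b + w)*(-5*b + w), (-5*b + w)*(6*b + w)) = -5*b + w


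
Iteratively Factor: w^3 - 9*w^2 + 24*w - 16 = (w - 4)*(w^2 - 5*w + 4) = (w - 4)^2*(w - 1)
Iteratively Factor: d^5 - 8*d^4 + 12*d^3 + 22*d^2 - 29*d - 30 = (d - 2)*(d^4 - 6*d^3 + 22*d + 15) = (d - 3)*(d - 2)*(d^3 - 3*d^2 - 9*d - 5) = (d - 5)*(d - 3)*(d - 2)*(d^2 + 2*d + 1) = (d - 5)*(d - 3)*(d - 2)*(d + 1)*(d + 1)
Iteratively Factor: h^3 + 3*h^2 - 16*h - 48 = (h + 4)*(h^2 - h - 12) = (h + 3)*(h + 4)*(h - 4)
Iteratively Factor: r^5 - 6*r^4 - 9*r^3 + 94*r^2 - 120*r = (r - 3)*(r^4 - 3*r^3 - 18*r^2 + 40*r) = (r - 3)*(r - 2)*(r^3 - r^2 - 20*r) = r*(r - 3)*(r - 2)*(r^2 - r - 20) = r*(r - 3)*(r - 2)*(r + 4)*(r - 5)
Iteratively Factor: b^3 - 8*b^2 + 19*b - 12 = (b - 3)*(b^2 - 5*b + 4) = (b - 3)*(b - 1)*(b - 4)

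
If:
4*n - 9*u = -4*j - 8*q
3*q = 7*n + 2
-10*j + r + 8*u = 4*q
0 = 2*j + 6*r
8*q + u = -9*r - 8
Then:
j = -540/587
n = -451/587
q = -661/587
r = 180/587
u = -1028/587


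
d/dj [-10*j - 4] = -10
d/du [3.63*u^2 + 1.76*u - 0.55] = 7.26*u + 1.76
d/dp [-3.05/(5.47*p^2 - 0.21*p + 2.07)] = (33.367*p - 0.6405)/(5.47*p^2 - 0.21*p + 2.07)^2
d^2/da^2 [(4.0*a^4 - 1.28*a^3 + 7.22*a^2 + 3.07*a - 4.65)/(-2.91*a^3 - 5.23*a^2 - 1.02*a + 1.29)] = (2.27373675443232e-13*a^7 - 356.318372*a^6 - 396.902178000001*a^5 + 515.374001999999*a^4 + 784.32745*a^3 + 325.415826*a^2 + 142.075224*a + 40.311414)/(24.642171*a^9 + 132.864489*a^8 + 264.703203*a^7 + 203.426236*a^6 - 25.014816*a^5 - 112.505715*a^4 - 25.701003*a^3 + 22.083381*a^2 + 5.092146*a - 2.146689)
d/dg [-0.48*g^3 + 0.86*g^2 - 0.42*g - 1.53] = -1.44*g^2 + 1.72*g - 0.42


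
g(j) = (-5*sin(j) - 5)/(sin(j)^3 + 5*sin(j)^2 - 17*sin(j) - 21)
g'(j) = (-5*sin(j) - 5)*(-3*sin(j)^2*cos(j) - 10*sin(j)*cos(j) + 17*cos(j))/(sin(j)^3 + 5*sin(j)^2 - 17*sin(j) - 21)^2 - 5*cos(j)/(sin(j)^3 + 5*sin(j)^2 - 17*sin(j) - 21) = 10*(sin(j) + 2)*cos(j)/((sin(j) - 3)^2*(sin(j) + 7)^2)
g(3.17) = 0.24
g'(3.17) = -0.04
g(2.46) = 0.28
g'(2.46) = -0.06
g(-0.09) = 0.23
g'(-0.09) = 0.04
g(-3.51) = 0.26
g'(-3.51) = -0.06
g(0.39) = 0.26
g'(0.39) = 0.06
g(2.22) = 0.29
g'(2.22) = -0.06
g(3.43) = 0.23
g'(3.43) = -0.03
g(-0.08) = 0.23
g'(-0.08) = 0.04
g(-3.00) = 0.23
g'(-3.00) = -0.04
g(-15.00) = 0.22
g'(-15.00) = -0.02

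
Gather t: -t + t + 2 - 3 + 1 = 0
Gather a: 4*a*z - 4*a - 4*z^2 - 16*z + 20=a*(4*z - 4) - 4*z^2 - 16*z + 20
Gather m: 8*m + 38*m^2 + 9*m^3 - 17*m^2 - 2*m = 9*m^3 + 21*m^2 + 6*m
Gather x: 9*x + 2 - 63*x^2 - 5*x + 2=-63*x^2 + 4*x + 4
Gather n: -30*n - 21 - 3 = -30*n - 24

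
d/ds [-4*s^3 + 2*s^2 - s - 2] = -12*s^2 + 4*s - 1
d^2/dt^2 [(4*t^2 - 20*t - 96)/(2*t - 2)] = -112/(t^3 - 3*t^2 + 3*t - 1)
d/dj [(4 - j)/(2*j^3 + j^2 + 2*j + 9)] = (-2*j^3 - j^2 - 2*j + 2*(j - 4)*(3*j^2 + j + 1) - 9)/(2*j^3 + j^2 + 2*j + 9)^2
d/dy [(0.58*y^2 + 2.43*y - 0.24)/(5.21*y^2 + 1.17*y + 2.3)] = (-11.9817*y^2 + 5.1688*y + 5.8698)/(27.1441*y^4 + 12.1914*y^3 + 25.3349*y^2 + 5.382*y + 5.29)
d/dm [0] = 0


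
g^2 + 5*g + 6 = (g + 2)*(g + 3)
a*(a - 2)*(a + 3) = a^3 + a^2 - 6*a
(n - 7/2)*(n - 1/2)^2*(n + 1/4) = n^4 - 17*n^3/4 + 21*n^2/8 + n/16 - 7/32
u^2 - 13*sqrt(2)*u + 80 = (u - 8*sqrt(2))*(u - 5*sqrt(2))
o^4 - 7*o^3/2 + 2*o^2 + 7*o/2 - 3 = (o - 2)*(o - 3/2)*(o - 1)*(o + 1)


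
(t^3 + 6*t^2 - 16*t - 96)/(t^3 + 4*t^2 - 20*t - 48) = (t + 4)/(t + 2)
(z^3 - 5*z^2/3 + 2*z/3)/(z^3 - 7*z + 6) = z*(3*z - 2)/(3*(z^2 + z - 6))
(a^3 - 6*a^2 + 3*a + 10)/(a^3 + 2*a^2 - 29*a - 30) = (a - 2)/(a + 6)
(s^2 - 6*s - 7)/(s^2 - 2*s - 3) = (s - 7)/(s - 3)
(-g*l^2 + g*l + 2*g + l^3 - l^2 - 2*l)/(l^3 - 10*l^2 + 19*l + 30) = (-g*l + 2*g + l^2 - 2*l)/(l^2 - 11*l + 30)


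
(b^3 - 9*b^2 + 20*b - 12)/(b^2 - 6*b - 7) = (-b^3 + 9*b^2 - 20*b + 12)/(-b^2 + 6*b + 7)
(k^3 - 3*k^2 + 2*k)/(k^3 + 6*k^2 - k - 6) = k*(k - 2)/(k^2 + 7*k + 6)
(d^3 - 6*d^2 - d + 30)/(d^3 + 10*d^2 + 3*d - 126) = (d^2 - 3*d - 10)/(d^2 + 13*d + 42)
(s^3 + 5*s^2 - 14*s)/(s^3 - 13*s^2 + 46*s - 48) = s*(s + 7)/(s^2 - 11*s + 24)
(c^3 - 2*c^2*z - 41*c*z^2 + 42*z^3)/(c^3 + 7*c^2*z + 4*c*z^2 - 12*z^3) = (c - 7*z)/(c + 2*z)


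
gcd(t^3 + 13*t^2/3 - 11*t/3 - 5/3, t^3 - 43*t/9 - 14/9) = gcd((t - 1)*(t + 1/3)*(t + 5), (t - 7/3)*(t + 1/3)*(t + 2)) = t + 1/3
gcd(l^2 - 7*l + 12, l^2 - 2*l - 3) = l - 3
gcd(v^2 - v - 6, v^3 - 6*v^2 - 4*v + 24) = v + 2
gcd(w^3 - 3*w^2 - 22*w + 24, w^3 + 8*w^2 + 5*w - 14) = w - 1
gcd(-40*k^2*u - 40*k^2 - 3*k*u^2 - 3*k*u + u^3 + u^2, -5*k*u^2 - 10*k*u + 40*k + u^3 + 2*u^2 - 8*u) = 1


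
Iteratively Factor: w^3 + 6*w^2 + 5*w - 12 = (w + 4)*(w^2 + 2*w - 3) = (w - 1)*(w + 4)*(w + 3)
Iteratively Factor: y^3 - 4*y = (y - 2)*(y^2 + 2*y) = y*(y - 2)*(y + 2)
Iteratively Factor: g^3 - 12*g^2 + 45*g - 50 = (g - 5)*(g^2 - 7*g + 10) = (g - 5)*(g - 2)*(g - 5)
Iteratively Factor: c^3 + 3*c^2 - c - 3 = (c - 1)*(c^2 + 4*c + 3) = (c - 1)*(c + 3)*(c + 1)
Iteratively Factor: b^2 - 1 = (b + 1)*(b - 1)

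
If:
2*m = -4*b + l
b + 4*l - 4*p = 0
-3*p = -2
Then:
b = 8/51 - 8*m/17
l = 2*m/17 + 32/51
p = 2/3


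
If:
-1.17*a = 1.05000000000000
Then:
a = -0.90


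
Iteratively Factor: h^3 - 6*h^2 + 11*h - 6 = (h - 3)*(h^2 - 3*h + 2) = (h - 3)*(h - 2)*(h - 1)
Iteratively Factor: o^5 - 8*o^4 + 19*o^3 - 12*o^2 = (o)*(o^4 - 8*o^3 + 19*o^2 - 12*o) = o*(o - 4)*(o^3 - 4*o^2 + 3*o) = o*(o - 4)*(o - 3)*(o^2 - o) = o^2*(o - 4)*(o - 3)*(o - 1)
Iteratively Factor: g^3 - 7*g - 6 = (g - 3)*(g^2 + 3*g + 2) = (g - 3)*(g + 1)*(g + 2)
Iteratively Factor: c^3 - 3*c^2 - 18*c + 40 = (c - 2)*(c^2 - c - 20) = (c - 2)*(c + 4)*(c - 5)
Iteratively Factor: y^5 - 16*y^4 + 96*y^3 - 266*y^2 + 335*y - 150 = (y - 2)*(y^4 - 14*y^3 + 68*y^2 - 130*y + 75) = (y - 5)*(y - 2)*(y^3 - 9*y^2 + 23*y - 15) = (y - 5)*(y - 3)*(y - 2)*(y^2 - 6*y + 5) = (y - 5)*(y - 3)*(y - 2)*(y - 1)*(y - 5)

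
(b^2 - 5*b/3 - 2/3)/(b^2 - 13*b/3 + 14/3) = (3*b + 1)/(3*b - 7)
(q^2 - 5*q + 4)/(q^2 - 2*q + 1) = (q - 4)/(q - 1)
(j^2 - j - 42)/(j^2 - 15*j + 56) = (j + 6)/(j - 8)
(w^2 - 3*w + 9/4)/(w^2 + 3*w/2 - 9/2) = (w - 3/2)/(w + 3)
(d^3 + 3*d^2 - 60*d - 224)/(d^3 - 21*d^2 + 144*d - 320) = (d^2 + 11*d + 28)/(d^2 - 13*d + 40)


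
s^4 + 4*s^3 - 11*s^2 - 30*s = s*(s - 3)*(s + 2)*(s + 5)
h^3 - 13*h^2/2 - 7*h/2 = h*(h - 7)*(h + 1/2)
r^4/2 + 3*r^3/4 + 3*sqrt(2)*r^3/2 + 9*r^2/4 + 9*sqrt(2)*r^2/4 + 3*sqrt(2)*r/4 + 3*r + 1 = (r/2 + sqrt(2)/2)*(r + 1/2)*(r + 1)*(r + 2*sqrt(2))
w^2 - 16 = (w - 4)*(w + 4)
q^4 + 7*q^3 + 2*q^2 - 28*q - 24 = (q - 2)*(q + 1)*(q + 2)*(q + 6)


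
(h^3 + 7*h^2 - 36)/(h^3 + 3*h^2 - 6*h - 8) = (h^2 + 9*h + 18)/(h^2 + 5*h + 4)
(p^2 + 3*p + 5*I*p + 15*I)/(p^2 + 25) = (p + 3)/(p - 5*I)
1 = 1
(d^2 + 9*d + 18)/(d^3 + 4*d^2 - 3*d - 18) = (d + 6)/(d^2 + d - 6)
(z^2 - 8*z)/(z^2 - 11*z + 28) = z*(z - 8)/(z^2 - 11*z + 28)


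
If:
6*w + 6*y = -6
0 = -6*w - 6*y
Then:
No Solution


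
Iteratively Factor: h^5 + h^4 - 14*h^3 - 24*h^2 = (h - 4)*(h^4 + 5*h^3 + 6*h^2) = h*(h - 4)*(h^3 + 5*h^2 + 6*h) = h^2*(h - 4)*(h^2 + 5*h + 6) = h^2*(h - 4)*(h + 2)*(h + 3)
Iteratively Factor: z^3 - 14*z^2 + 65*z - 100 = (z - 5)*(z^2 - 9*z + 20) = (z - 5)^2*(z - 4)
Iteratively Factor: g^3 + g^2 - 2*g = (g + 2)*(g^2 - g) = g*(g + 2)*(g - 1)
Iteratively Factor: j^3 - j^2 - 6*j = (j - 3)*(j^2 + 2*j) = (j - 3)*(j + 2)*(j)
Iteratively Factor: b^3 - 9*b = (b + 3)*(b^2 - 3*b) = b*(b + 3)*(b - 3)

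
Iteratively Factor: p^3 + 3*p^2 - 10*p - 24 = (p + 2)*(p^2 + p - 12) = (p + 2)*(p + 4)*(p - 3)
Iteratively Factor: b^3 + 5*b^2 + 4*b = (b)*(b^2 + 5*b + 4) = b*(b + 1)*(b + 4)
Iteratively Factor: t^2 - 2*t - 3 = (t + 1)*(t - 3)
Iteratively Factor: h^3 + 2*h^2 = (h)*(h^2 + 2*h) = h*(h + 2)*(h)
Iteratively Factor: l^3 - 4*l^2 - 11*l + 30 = (l - 2)*(l^2 - 2*l - 15) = (l - 5)*(l - 2)*(l + 3)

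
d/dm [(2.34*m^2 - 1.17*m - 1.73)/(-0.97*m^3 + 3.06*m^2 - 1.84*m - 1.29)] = (2.2698*m^4 - 2.2698*m^3 - 5.7597*m^2 + 4.5504*m - 1.6739)/(0.9409*m^6 - 5.9364*m^5 + 12.9332*m^4 - 8.7582*m^3 - 4.5092*m^2 + 4.7472*m + 1.6641)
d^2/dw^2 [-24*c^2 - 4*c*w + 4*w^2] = 8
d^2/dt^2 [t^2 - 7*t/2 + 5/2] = 2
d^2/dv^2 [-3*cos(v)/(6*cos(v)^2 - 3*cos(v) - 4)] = (-54*(1 - cos(v)^2)^2 - 108*cos(v)^5 - 216*cos(v)^3 - 72*cos(v)^2 + 384*cos(v) - 18)/(-6*cos(v)^2 + 3*cos(v) + 4)^3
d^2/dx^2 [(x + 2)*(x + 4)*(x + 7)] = 6*x + 26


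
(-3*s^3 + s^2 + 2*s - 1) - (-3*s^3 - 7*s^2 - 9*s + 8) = 8*s^2 + 11*s - 9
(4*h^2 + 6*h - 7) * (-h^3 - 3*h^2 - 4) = -4*h^5 - 18*h^4 - 11*h^3 + 5*h^2 - 24*h + 28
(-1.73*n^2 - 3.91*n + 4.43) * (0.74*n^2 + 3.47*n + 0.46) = -1.2802*n^4 - 8.8965*n^3 - 11.0853*n^2 + 13.5735*n + 2.0378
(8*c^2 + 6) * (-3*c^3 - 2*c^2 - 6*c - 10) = -24*c^5 - 16*c^4 - 66*c^3 - 92*c^2 - 36*c - 60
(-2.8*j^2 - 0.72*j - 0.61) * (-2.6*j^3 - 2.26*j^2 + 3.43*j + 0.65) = 7.28*j^5 + 8.2*j^4 - 6.3908*j^3 - 2.911*j^2 - 2.5603*j - 0.3965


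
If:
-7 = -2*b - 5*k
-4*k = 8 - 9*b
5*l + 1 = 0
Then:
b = 68/53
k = 47/53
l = -1/5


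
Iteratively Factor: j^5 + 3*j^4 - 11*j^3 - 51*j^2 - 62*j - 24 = (j + 1)*(j^4 + 2*j^3 - 13*j^2 - 38*j - 24) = (j + 1)^2*(j^3 + j^2 - 14*j - 24) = (j + 1)^2*(j + 2)*(j^2 - j - 12) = (j + 1)^2*(j + 2)*(j + 3)*(j - 4)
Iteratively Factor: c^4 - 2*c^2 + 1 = (c + 1)*(c^3 - c^2 - c + 1) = (c - 1)*(c + 1)*(c^2 - 1) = (c - 1)^2*(c + 1)*(c + 1)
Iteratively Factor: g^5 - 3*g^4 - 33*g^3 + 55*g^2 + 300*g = (g - 5)*(g^4 + 2*g^3 - 23*g^2 - 60*g) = (g - 5)^2*(g^3 + 7*g^2 + 12*g) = (g - 5)^2*(g + 3)*(g^2 + 4*g) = (g - 5)^2*(g + 3)*(g + 4)*(g)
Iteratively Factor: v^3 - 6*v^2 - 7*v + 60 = (v - 4)*(v^2 - 2*v - 15) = (v - 4)*(v + 3)*(v - 5)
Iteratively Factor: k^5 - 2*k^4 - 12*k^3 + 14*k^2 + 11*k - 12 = (k - 4)*(k^4 + 2*k^3 - 4*k^2 - 2*k + 3) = (k - 4)*(k + 3)*(k^3 - k^2 - k + 1) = (k - 4)*(k - 1)*(k + 3)*(k^2 - 1) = (k - 4)*(k - 1)*(k + 1)*(k + 3)*(k - 1)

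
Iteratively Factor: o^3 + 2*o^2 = (o)*(o^2 + 2*o) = o*(o + 2)*(o)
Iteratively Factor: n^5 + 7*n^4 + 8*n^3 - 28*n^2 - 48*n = (n)*(n^4 + 7*n^3 + 8*n^2 - 28*n - 48) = n*(n + 4)*(n^3 + 3*n^2 - 4*n - 12) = n*(n + 3)*(n + 4)*(n^2 - 4) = n*(n - 2)*(n + 3)*(n + 4)*(n + 2)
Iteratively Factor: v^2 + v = (v + 1)*(v)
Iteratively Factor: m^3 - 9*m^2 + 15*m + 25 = (m + 1)*(m^2 - 10*m + 25) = (m - 5)*(m + 1)*(m - 5)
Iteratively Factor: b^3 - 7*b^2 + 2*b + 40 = (b - 4)*(b^2 - 3*b - 10) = (b - 4)*(b + 2)*(b - 5)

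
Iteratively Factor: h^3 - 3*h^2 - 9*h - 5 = (h - 5)*(h^2 + 2*h + 1) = (h - 5)*(h + 1)*(h + 1)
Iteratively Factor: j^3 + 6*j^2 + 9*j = (j + 3)*(j^2 + 3*j) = j*(j + 3)*(j + 3)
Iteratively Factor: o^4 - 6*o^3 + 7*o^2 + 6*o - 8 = (o - 2)*(o^3 - 4*o^2 - o + 4) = (o - 2)*(o + 1)*(o^2 - 5*o + 4) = (o - 2)*(o - 1)*(o + 1)*(o - 4)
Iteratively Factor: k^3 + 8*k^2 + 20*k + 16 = (k + 2)*(k^2 + 6*k + 8) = (k + 2)^2*(k + 4)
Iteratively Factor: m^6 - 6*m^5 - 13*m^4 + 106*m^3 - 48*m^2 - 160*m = (m - 4)*(m^5 - 2*m^4 - 21*m^3 + 22*m^2 + 40*m) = (m - 4)*(m + 1)*(m^4 - 3*m^3 - 18*m^2 + 40*m) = (m - 4)*(m + 1)*(m + 4)*(m^3 - 7*m^2 + 10*m) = (m - 5)*(m - 4)*(m + 1)*(m + 4)*(m^2 - 2*m) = m*(m - 5)*(m - 4)*(m + 1)*(m + 4)*(m - 2)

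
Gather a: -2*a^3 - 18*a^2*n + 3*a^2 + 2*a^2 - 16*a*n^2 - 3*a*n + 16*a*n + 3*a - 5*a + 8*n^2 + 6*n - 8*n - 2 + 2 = -2*a^3 + a^2*(5 - 18*n) + a*(-16*n^2 + 13*n - 2) + 8*n^2 - 2*n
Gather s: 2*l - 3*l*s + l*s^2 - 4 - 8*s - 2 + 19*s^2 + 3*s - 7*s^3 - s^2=2*l - 7*s^3 + s^2*(l + 18) + s*(-3*l - 5) - 6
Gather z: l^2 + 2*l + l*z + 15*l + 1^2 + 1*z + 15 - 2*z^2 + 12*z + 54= l^2 + 17*l - 2*z^2 + z*(l + 13) + 70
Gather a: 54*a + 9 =54*a + 9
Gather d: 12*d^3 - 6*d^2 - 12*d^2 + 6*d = 12*d^3 - 18*d^2 + 6*d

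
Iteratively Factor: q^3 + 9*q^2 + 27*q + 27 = (q + 3)*(q^2 + 6*q + 9) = (q + 3)^2*(q + 3)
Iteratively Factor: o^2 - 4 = (o + 2)*(o - 2)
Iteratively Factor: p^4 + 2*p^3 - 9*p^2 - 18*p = (p)*(p^3 + 2*p^2 - 9*p - 18) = p*(p + 2)*(p^2 - 9) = p*(p + 2)*(p + 3)*(p - 3)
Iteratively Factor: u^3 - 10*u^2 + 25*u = (u)*(u^2 - 10*u + 25) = u*(u - 5)*(u - 5)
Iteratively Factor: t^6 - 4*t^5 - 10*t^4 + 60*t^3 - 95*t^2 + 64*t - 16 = (t - 1)*(t^5 - 3*t^4 - 13*t^3 + 47*t^2 - 48*t + 16) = (t - 1)^2*(t^4 - 2*t^3 - 15*t^2 + 32*t - 16) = (t - 1)^3*(t^3 - t^2 - 16*t + 16) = (t - 4)*(t - 1)^3*(t^2 + 3*t - 4) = (t - 4)*(t - 1)^3*(t + 4)*(t - 1)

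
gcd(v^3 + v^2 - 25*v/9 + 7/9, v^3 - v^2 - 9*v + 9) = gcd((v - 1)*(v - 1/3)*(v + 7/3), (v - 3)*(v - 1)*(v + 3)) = v - 1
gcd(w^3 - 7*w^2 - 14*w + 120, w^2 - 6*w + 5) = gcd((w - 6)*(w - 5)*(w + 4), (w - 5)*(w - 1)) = w - 5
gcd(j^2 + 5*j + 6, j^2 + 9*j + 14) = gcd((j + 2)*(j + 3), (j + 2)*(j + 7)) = j + 2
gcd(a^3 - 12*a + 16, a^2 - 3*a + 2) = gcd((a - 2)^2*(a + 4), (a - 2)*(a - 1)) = a - 2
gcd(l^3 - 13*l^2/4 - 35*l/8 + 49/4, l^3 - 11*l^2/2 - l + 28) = l^2 - 3*l/2 - 7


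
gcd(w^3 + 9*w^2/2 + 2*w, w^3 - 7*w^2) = w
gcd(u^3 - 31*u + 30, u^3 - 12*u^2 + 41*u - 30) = u^2 - 6*u + 5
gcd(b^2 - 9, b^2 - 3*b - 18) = b + 3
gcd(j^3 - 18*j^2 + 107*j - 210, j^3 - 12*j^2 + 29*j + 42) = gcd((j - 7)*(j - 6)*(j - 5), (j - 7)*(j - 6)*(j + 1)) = j^2 - 13*j + 42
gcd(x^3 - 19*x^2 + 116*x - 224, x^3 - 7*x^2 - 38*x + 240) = x - 8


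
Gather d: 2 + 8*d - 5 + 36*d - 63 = 44*d - 66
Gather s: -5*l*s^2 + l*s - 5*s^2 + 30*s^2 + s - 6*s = s^2*(25 - 5*l) + s*(l - 5)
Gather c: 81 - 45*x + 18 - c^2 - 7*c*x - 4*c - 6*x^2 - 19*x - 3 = -c^2 + c*(-7*x - 4) - 6*x^2 - 64*x + 96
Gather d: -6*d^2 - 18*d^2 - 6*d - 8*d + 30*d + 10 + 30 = -24*d^2 + 16*d + 40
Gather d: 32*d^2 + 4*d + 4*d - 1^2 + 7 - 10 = 32*d^2 + 8*d - 4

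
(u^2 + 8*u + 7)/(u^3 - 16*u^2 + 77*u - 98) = (u^2 + 8*u + 7)/(u^3 - 16*u^2 + 77*u - 98)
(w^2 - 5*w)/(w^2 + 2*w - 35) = w/(w + 7)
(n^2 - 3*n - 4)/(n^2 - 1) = (n - 4)/(n - 1)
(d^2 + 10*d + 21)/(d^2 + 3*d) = (d + 7)/d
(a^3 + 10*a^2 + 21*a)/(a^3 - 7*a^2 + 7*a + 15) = a*(a^2 + 10*a + 21)/(a^3 - 7*a^2 + 7*a + 15)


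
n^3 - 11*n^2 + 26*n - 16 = (n - 8)*(n - 2)*(n - 1)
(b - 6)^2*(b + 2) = b^3 - 10*b^2 + 12*b + 72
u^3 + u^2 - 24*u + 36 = (u - 3)*(u - 2)*(u + 6)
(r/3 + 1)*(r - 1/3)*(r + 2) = r^3/3 + 14*r^2/9 + 13*r/9 - 2/3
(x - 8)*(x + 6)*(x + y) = x^3 + x^2*y - 2*x^2 - 2*x*y - 48*x - 48*y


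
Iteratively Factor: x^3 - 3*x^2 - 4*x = (x - 4)*(x^2 + x) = x*(x - 4)*(x + 1)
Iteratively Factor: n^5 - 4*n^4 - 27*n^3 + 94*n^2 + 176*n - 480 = (n - 2)*(n^4 - 2*n^3 - 31*n^2 + 32*n + 240) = (n - 4)*(n - 2)*(n^3 + 2*n^2 - 23*n - 60) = (n - 4)*(n - 2)*(n + 4)*(n^2 - 2*n - 15) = (n - 5)*(n - 4)*(n - 2)*(n + 4)*(n + 3)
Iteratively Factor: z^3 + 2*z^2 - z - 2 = (z + 2)*(z^2 - 1) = (z + 1)*(z + 2)*(z - 1)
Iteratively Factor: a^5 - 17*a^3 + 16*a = (a - 1)*(a^4 + a^3 - 16*a^2 - 16*a) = a*(a - 1)*(a^3 + a^2 - 16*a - 16) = a*(a - 1)*(a + 4)*(a^2 - 3*a - 4) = a*(a - 4)*(a - 1)*(a + 4)*(a + 1)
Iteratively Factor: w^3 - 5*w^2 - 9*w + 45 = (w - 3)*(w^2 - 2*w - 15) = (w - 5)*(w - 3)*(w + 3)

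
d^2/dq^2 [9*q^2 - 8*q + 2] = 18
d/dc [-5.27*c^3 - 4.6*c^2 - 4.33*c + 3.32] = -15.81*c^2 - 9.2*c - 4.33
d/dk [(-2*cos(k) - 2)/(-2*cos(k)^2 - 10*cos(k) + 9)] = 2*(4*cos(k) + cos(2*k) + 20)*sin(k)/(10*cos(k) + cos(2*k) - 8)^2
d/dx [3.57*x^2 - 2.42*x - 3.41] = 7.14*x - 2.42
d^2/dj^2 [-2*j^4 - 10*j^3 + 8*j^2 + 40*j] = -24*j^2 - 60*j + 16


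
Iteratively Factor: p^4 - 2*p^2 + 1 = (p + 1)*(p^3 - p^2 - p + 1) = (p - 1)*(p + 1)*(p^2 - 1) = (p - 1)*(p + 1)^2*(p - 1)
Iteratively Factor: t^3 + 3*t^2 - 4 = (t + 2)*(t^2 + t - 2) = (t - 1)*(t + 2)*(t + 2)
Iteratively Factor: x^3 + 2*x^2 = (x)*(x^2 + 2*x) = x^2*(x + 2)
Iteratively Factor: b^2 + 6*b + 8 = (b + 2)*(b + 4)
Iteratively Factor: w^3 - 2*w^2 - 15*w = (w + 3)*(w^2 - 5*w) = (w - 5)*(w + 3)*(w)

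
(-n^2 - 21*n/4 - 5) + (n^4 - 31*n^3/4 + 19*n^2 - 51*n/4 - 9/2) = n^4 - 31*n^3/4 + 18*n^2 - 18*n - 19/2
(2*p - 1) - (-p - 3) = 3*p + 2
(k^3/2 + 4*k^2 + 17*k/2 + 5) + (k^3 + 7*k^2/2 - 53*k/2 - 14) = 3*k^3/2 + 15*k^2/2 - 18*k - 9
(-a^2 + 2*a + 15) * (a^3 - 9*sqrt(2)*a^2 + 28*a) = -a^5 + 2*a^4 + 9*sqrt(2)*a^4 - 18*sqrt(2)*a^3 - 13*a^3 - 135*sqrt(2)*a^2 + 56*a^2 + 420*a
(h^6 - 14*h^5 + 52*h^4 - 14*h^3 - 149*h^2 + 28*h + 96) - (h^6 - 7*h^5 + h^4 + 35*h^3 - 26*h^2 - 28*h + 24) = -7*h^5 + 51*h^4 - 49*h^3 - 123*h^2 + 56*h + 72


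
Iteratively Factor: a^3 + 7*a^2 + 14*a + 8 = (a + 1)*(a^2 + 6*a + 8) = (a + 1)*(a + 4)*(a + 2)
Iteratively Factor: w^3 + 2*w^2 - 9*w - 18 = (w - 3)*(w^2 + 5*w + 6) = (w - 3)*(w + 3)*(w + 2)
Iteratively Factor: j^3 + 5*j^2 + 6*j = (j)*(j^2 + 5*j + 6) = j*(j + 3)*(j + 2)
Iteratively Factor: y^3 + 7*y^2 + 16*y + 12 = (y + 2)*(y^2 + 5*y + 6) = (y + 2)^2*(y + 3)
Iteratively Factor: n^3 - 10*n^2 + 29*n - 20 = (n - 5)*(n^2 - 5*n + 4) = (n - 5)*(n - 4)*(n - 1)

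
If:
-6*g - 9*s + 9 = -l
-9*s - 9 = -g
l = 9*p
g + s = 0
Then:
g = 9/10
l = -117/10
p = -13/10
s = -9/10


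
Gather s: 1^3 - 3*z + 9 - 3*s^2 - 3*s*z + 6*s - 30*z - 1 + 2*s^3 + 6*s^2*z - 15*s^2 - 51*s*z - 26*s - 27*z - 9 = 2*s^3 + s^2*(6*z - 18) + s*(-54*z - 20) - 60*z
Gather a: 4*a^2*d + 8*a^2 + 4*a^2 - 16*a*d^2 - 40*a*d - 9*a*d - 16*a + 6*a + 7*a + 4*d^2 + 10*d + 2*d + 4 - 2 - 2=a^2*(4*d + 12) + a*(-16*d^2 - 49*d - 3) + 4*d^2 + 12*d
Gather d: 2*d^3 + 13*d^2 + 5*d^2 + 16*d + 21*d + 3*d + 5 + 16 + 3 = 2*d^3 + 18*d^2 + 40*d + 24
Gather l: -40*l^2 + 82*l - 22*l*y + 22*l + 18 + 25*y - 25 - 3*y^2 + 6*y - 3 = -40*l^2 + l*(104 - 22*y) - 3*y^2 + 31*y - 10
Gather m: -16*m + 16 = 16 - 16*m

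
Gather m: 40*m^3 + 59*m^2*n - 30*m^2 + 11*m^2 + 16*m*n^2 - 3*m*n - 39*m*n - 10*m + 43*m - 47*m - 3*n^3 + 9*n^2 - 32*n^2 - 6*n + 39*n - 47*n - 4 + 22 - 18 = 40*m^3 + m^2*(59*n - 19) + m*(16*n^2 - 42*n - 14) - 3*n^3 - 23*n^2 - 14*n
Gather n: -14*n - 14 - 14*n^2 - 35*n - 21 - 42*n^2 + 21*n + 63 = -56*n^2 - 28*n + 28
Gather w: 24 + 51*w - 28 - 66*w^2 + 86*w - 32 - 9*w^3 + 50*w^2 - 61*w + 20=-9*w^3 - 16*w^2 + 76*w - 16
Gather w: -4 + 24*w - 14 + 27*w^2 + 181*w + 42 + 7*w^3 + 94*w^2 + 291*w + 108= 7*w^3 + 121*w^2 + 496*w + 132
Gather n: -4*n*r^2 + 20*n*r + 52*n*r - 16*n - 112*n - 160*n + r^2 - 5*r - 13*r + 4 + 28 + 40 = n*(-4*r^2 + 72*r - 288) + r^2 - 18*r + 72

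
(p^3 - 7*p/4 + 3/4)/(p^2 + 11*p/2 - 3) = (2*p^2 + p - 3)/(2*(p + 6))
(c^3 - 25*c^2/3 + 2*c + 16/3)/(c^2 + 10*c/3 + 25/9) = 3*(3*c^3 - 25*c^2 + 6*c + 16)/(9*c^2 + 30*c + 25)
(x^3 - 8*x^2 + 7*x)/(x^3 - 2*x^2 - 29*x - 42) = x*(x - 1)/(x^2 + 5*x + 6)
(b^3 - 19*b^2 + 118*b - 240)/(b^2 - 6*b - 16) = (b^2 - 11*b + 30)/(b + 2)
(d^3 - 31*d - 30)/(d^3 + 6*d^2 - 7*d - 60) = (d^2 - 5*d - 6)/(d^2 + d - 12)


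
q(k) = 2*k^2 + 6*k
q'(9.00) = 42.00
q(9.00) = 216.00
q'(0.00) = 6.00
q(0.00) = 0.00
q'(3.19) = 18.76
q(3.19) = 39.49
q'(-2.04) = -2.16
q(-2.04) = -3.92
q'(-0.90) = 2.40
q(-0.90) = -3.78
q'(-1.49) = 0.04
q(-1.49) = -4.50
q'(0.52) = 8.08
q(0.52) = 3.66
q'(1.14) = 10.56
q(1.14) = 9.44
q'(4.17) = 22.68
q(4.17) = 59.80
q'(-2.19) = -2.76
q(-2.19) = -3.55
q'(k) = 4*k + 6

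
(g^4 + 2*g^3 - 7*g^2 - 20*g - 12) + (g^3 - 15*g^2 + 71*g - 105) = g^4 + 3*g^3 - 22*g^2 + 51*g - 117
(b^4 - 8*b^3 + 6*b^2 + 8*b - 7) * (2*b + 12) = 2*b^5 - 4*b^4 - 84*b^3 + 88*b^2 + 82*b - 84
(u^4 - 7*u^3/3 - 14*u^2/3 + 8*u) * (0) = 0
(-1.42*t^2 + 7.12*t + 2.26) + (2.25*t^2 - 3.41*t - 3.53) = 0.83*t^2 + 3.71*t - 1.27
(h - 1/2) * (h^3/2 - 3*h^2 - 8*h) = h^4/2 - 13*h^3/4 - 13*h^2/2 + 4*h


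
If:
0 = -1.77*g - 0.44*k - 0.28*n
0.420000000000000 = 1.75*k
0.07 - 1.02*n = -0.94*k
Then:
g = -0.11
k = 0.24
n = 0.29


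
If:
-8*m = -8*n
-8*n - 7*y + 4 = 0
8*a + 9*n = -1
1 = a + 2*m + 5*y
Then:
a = -143/271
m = 97/271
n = 97/271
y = 44/271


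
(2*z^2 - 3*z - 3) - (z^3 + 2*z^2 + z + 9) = -z^3 - 4*z - 12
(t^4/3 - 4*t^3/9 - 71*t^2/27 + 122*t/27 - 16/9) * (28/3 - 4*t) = -4*t^5/3 + 44*t^4/9 + 172*t^3/27 - 3452*t^2/81 + 3992*t/81 - 448/27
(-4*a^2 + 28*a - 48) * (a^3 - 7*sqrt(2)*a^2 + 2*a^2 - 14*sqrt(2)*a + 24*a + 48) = -4*a^5 + 20*a^4 + 28*sqrt(2)*a^4 - 140*sqrt(2)*a^3 - 88*a^3 - 56*sqrt(2)*a^2 + 384*a^2 + 192*a + 672*sqrt(2)*a - 2304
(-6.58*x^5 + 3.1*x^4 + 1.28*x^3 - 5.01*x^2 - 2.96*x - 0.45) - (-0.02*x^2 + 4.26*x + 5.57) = -6.58*x^5 + 3.1*x^4 + 1.28*x^3 - 4.99*x^2 - 7.22*x - 6.02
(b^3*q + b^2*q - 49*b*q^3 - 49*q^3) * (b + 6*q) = b^4*q + 6*b^3*q^2 + b^3*q - 49*b^2*q^3 + 6*b^2*q^2 - 294*b*q^4 - 49*b*q^3 - 294*q^4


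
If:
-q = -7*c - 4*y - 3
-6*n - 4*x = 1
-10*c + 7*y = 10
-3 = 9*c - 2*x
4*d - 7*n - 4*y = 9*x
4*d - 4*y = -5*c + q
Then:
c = 142/495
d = 9049/1980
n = -223/110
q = 6119/495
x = 307/110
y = 182/99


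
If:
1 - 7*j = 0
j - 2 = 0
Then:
No Solution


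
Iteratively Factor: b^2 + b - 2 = (b - 1)*(b + 2)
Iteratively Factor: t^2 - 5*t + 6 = (t - 2)*(t - 3)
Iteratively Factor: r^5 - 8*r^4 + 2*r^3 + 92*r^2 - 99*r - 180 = (r - 4)*(r^4 - 4*r^3 - 14*r^2 + 36*r + 45) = (r - 5)*(r - 4)*(r^3 + r^2 - 9*r - 9) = (r - 5)*(r - 4)*(r + 1)*(r^2 - 9) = (r - 5)*(r - 4)*(r - 3)*(r + 1)*(r + 3)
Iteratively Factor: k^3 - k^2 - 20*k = (k + 4)*(k^2 - 5*k) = (k - 5)*(k + 4)*(k)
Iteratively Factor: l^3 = (l)*(l^2) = l^2*(l)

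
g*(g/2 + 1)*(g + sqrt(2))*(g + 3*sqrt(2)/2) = g^4/2 + g^3 + 5*sqrt(2)*g^3/4 + 3*g^2/2 + 5*sqrt(2)*g^2/2 + 3*g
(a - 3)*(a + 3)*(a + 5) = a^3 + 5*a^2 - 9*a - 45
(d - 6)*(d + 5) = d^2 - d - 30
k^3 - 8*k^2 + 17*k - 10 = (k - 5)*(k - 2)*(k - 1)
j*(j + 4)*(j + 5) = j^3 + 9*j^2 + 20*j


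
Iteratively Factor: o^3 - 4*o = (o + 2)*(o^2 - 2*o) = (o - 2)*(o + 2)*(o)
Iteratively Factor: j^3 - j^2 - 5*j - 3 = (j + 1)*(j^2 - 2*j - 3) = (j - 3)*(j + 1)*(j + 1)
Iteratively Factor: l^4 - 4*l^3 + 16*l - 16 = (l - 2)*(l^3 - 2*l^2 - 4*l + 8) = (l - 2)^2*(l^2 - 4) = (l - 2)^3*(l + 2)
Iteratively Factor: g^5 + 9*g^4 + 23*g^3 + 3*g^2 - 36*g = (g)*(g^4 + 9*g^3 + 23*g^2 + 3*g - 36) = g*(g + 4)*(g^3 + 5*g^2 + 3*g - 9) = g*(g + 3)*(g + 4)*(g^2 + 2*g - 3) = g*(g - 1)*(g + 3)*(g + 4)*(g + 3)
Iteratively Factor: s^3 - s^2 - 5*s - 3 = (s - 3)*(s^2 + 2*s + 1) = (s - 3)*(s + 1)*(s + 1)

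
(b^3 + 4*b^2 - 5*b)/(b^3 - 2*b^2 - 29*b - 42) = b*(-b^2 - 4*b + 5)/(-b^3 + 2*b^2 + 29*b + 42)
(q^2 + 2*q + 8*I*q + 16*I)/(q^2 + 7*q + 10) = (q + 8*I)/(q + 5)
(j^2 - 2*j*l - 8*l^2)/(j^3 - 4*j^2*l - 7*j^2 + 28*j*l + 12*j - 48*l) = (j + 2*l)/(j^2 - 7*j + 12)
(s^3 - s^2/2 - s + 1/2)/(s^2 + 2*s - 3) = (2*s^2 + s - 1)/(2*(s + 3))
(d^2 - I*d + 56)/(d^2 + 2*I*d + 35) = (d - 8*I)/(d - 5*I)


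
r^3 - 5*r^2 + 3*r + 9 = (r - 3)^2*(r + 1)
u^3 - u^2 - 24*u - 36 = (u - 6)*(u + 2)*(u + 3)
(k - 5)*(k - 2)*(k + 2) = k^3 - 5*k^2 - 4*k + 20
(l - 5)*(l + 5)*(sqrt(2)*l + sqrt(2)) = sqrt(2)*l^3 + sqrt(2)*l^2 - 25*sqrt(2)*l - 25*sqrt(2)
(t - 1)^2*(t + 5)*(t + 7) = t^4 + 10*t^3 + 12*t^2 - 58*t + 35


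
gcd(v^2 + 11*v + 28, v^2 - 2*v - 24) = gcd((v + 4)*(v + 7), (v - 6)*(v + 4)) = v + 4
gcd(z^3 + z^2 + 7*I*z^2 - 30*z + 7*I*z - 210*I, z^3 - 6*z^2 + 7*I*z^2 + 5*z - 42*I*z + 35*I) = z^2 + z*(-5 + 7*I) - 35*I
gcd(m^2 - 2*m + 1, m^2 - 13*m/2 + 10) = 1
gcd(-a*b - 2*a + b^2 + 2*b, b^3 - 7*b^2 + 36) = b + 2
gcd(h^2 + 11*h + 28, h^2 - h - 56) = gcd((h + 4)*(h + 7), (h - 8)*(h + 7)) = h + 7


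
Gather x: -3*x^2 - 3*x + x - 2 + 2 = -3*x^2 - 2*x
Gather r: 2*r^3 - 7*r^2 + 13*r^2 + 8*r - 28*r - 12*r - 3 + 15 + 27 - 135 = 2*r^3 + 6*r^2 - 32*r - 96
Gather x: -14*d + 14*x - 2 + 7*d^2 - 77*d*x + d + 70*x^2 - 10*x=7*d^2 - 13*d + 70*x^2 + x*(4 - 77*d) - 2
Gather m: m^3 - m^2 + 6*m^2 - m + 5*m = m^3 + 5*m^2 + 4*m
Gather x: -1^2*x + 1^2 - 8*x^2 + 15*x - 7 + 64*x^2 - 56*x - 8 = 56*x^2 - 42*x - 14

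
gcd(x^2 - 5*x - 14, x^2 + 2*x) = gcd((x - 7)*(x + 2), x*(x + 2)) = x + 2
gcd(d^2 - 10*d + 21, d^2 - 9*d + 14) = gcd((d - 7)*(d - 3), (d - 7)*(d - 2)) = d - 7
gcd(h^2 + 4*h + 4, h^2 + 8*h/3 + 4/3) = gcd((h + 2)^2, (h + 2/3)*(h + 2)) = h + 2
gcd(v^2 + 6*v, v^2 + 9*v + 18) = v + 6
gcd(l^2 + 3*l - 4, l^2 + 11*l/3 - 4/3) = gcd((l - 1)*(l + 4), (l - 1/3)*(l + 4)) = l + 4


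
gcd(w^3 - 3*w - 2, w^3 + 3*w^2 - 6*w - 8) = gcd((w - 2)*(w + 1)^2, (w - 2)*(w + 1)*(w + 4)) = w^2 - w - 2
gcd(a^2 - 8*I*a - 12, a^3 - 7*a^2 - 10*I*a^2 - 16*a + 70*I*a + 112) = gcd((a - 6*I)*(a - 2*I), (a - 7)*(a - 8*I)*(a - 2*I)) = a - 2*I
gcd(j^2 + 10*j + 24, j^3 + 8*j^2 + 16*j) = j + 4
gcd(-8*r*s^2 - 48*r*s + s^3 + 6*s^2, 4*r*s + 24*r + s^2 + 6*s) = s + 6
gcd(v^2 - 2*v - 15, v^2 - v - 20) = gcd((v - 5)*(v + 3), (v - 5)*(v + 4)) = v - 5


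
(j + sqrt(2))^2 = j^2 + 2*sqrt(2)*j + 2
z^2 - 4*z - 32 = (z - 8)*(z + 4)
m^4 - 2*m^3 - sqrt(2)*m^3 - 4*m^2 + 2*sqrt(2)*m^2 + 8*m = m*(m - 2)*(m - 2*sqrt(2))*(m + sqrt(2))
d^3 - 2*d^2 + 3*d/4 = d*(d - 3/2)*(d - 1/2)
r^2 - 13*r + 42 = (r - 7)*(r - 6)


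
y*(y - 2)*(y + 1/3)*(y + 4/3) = y^4 - y^3/3 - 26*y^2/9 - 8*y/9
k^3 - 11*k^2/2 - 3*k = k*(k - 6)*(k + 1/2)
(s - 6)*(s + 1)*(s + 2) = s^3 - 3*s^2 - 16*s - 12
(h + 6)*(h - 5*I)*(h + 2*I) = h^3 + 6*h^2 - 3*I*h^2 + 10*h - 18*I*h + 60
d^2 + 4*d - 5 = (d - 1)*(d + 5)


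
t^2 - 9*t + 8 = (t - 8)*(t - 1)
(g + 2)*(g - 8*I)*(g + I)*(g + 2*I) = g^4 + 2*g^3 - 5*I*g^3 + 22*g^2 - 10*I*g^2 + 44*g + 16*I*g + 32*I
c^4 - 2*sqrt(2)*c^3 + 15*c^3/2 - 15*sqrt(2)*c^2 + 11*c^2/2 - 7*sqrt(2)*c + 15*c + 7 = (c + 1/2)*(c + 7)*(c - sqrt(2))^2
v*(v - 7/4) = v^2 - 7*v/4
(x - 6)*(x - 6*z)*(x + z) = x^3 - 5*x^2*z - 6*x^2 - 6*x*z^2 + 30*x*z + 36*z^2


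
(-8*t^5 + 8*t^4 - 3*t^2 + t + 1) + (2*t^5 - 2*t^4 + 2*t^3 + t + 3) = -6*t^5 + 6*t^4 + 2*t^3 - 3*t^2 + 2*t + 4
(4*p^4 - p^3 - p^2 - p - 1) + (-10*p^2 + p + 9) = 4*p^4 - p^3 - 11*p^2 + 8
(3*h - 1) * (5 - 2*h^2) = -6*h^3 + 2*h^2 + 15*h - 5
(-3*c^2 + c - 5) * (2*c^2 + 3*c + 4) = -6*c^4 - 7*c^3 - 19*c^2 - 11*c - 20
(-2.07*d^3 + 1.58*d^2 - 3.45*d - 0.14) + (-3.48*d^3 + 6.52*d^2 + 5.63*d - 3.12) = -5.55*d^3 + 8.1*d^2 + 2.18*d - 3.26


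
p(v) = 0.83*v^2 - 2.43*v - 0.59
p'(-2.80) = -7.08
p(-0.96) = 2.51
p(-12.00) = 148.09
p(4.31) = 4.35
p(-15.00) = 222.61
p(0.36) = -1.36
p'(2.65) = 1.97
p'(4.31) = 4.72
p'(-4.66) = -10.17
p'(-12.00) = -22.35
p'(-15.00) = -27.33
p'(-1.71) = -5.27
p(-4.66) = 28.76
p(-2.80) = 12.72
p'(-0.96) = -4.02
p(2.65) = -1.20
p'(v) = 1.66*v - 2.43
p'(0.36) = -1.83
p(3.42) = 0.81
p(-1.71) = 5.99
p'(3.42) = 3.25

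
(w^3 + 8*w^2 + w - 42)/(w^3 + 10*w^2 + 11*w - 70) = (w + 3)/(w + 5)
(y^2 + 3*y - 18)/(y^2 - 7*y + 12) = (y + 6)/(y - 4)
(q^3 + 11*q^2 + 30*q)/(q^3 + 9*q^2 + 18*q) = (q + 5)/(q + 3)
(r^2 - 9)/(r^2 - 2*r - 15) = (r - 3)/(r - 5)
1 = 1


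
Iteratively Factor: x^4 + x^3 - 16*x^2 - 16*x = (x + 1)*(x^3 - 16*x) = (x - 4)*(x + 1)*(x^2 + 4*x) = (x - 4)*(x + 1)*(x + 4)*(x)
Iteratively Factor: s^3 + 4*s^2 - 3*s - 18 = (s + 3)*(s^2 + s - 6) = (s + 3)^2*(s - 2)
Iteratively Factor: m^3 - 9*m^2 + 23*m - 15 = (m - 1)*(m^2 - 8*m + 15) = (m - 5)*(m - 1)*(m - 3)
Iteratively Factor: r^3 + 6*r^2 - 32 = (r - 2)*(r^2 + 8*r + 16) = (r - 2)*(r + 4)*(r + 4)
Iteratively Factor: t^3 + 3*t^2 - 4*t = (t + 4)*(t^2 - t) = t*(t + 4)*(t - 1)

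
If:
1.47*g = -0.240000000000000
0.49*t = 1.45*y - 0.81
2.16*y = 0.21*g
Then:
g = -0.16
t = -1.70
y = -0.02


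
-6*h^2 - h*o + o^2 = (-3*h + o)*(2*h + o)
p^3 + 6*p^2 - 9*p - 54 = (p - 3)*(p + 3)*(p + 6)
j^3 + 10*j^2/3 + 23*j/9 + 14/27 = (j + 1/3)*(j + 2/3)*(j + 7/3)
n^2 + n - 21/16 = (n - 3/4)*(n + 7/4)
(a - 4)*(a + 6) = a^2 + 2*a - 24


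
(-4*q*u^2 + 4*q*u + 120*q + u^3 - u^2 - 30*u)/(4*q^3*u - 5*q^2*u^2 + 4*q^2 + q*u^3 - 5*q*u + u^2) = (-u^2 + u + 30)/(q^2*u - q*u^2 + q - u)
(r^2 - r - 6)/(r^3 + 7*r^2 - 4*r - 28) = (r - 3)/(r^2 + 5*r - 14)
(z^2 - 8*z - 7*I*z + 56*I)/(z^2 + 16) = (z^2 - 8*z - 7*I*z + 56*I)/(z^2 + 16)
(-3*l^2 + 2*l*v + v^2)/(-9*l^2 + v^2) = (-l + v)/(-3*l + v)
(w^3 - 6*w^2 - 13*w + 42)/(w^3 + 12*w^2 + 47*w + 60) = (w^2 - 9*w + 14)/(w^2 + 9*w + 20)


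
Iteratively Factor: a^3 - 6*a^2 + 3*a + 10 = (a + 1)*(a^2 - 7*a + 10) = (a - 2)*(a + 1)*(a - 5)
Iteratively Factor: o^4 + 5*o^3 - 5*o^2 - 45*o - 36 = (o - 3)*(o^3 + 8*o^2 + 19*o + 12) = (o - 3)*(o + 1)*(o^2 + 7*o + 12) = (o - 3)*(o + 1)*(o + 4)*(o + 3)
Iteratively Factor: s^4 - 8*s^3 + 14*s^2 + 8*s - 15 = (s - 1)*(s^3 - 7*s^2 + 7*s + 15) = (s - 5)*(s - 1)*(s^2 - 2*s - 3) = (s - 5)*(s - 1)*(s + 1)*(s - 3)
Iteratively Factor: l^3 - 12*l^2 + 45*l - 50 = (l - 5)*(l^2 - 7*l + 10) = (l - 5)*(l - 2)*(l - 5)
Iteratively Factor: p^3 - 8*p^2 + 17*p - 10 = (p - 5)*(p^2 - 3*p + 2) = (p - 5)*(p - 1)*(p - 2)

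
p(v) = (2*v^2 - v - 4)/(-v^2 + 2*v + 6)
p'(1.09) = 0.47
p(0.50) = -0.59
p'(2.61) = 3.30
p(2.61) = 1.59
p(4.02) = -11.46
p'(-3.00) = -0.23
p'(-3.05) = -0.21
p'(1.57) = 0.77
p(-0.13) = -0.67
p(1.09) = -0.39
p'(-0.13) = -0.00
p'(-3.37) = -0.12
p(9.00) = -2.61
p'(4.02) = 25.53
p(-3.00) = -1.89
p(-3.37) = -1.83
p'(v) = (2*v - 2)*(2*v^2 - v - 4)/(-v^2 + 2*v + 6)^2 + (4*v - 1)/(-v^2 + 2*v + 6) = (3*v^2 + 16*v + 2)/(v^4 - 4*v^3 - 8*v^2 + 24*v + 36)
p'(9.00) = 0.12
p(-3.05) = -1.88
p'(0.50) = 0.24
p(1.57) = -0.10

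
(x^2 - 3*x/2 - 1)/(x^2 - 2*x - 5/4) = 2*(x - 2)/(2*x - 5)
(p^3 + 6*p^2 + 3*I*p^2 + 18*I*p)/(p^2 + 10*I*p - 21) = p*(p + 6)/(p + 7*I)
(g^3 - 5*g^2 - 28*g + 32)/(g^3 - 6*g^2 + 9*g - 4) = (g^2 - 4*g - 32)/(g^2 - 5*g + 4)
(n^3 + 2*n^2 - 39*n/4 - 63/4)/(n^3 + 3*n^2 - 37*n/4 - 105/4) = (2*n + 3)/(2*n + 5)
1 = 1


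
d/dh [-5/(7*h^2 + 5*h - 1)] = 5*(14*h + 5)/(7*h^2 + 5*h - 1)^2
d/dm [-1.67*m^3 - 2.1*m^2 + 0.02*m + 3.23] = -5.01*m^2 - 4.2*m + 0.02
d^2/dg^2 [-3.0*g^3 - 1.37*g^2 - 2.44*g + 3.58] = -18.0*g - 2.74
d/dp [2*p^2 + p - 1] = 4*p + 1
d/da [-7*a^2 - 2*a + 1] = -14*a - 2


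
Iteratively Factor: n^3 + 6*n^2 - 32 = (n + 4)*(n^2 + 2*n - 8) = (n - 2)*(n + 4)*(n + 4)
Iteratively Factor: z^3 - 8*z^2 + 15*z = (z - 5)*(z^2 - 3*z) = z*(z - 5)*(z - 3)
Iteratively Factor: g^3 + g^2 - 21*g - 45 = (g + 3)*(g^2 - 2*g - 15) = (g - 5)*(g + 3)*(g + 3)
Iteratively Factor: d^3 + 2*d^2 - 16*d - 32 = (d - 4)*(d^2 + 6*d + 8) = (d - 4)*(d + 4)*(d + 2)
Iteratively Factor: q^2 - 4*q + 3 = (q - 1)*(q - 3)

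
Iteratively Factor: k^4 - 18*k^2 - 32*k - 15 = (k - 5)*(k^3 + 5*k^2 + 7*k + 3) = (k - 5)*(k + 1)*(k^2 + 4*k + 3) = (k - 5)*(k + 1)^2*(k + 3)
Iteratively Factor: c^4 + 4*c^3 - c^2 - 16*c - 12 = (c + 3)*(c^3 + c^2 - 4*c - 4) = (c - 2)*(c + 3)*(c^2 + 3*c + 2) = (c - 2)*(c + 1)*(c + 3)*(c + 2)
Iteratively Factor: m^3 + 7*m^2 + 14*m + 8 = (m + 4)*(m^2 + 3*m + 2) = (m + 2)*(m + 4)*(m + 1)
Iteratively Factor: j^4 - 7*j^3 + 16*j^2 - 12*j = (j - 3)*(j^3 - 4*j^2 + 4*j) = (j - 3)*(j - 2)*(j^2 - 2*j) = (j - 3)*(j - 2)^2*(j)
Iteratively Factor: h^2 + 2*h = (h + 2)*(h)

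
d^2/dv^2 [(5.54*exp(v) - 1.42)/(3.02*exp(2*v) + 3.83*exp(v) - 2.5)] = (50.527016*exp(4*v) - 115.882836*exp(3*v) + 201.688284*exp(2*v) - 10.668338*exp(v) + 21.0285)*exp(v)/(27.543608*exp(6*v) + 104.793396*exp(5*v) + 64.497234*exp(4*v) - 117.317113*exp(3*v) - 53.39175*exp(2*v) + 71.8125*exp(v) - 15.625)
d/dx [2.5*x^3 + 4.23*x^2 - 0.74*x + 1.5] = 7.5*x^2 + 8.46*x - 0.74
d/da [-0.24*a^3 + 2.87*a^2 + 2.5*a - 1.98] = -0.72*a^2 + 5.74*a + 2.5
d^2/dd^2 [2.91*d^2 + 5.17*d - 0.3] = 5.82000000000000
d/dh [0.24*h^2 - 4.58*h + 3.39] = 0.48*h - 4.58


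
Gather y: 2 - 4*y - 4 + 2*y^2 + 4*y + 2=2*y^2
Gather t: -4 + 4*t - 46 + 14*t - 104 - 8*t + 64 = 10*t - 90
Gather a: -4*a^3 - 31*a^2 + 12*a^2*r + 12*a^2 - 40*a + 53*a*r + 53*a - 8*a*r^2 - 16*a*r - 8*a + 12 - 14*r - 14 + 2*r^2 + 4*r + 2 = -4*a^3 + a^2*(12*r - 19) + a*(-8*r^2 + 37*r + 5) + 2*r^2 - 10*r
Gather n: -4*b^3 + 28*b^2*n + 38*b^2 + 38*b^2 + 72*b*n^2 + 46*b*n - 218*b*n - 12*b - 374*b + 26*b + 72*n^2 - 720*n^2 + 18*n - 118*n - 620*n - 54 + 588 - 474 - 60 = -4*b^3 + 76*b^2 - 360*b + n^2*(72*b - 648) + n*(28*b^2 - 172*b - 720)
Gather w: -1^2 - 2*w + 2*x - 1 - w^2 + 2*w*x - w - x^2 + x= -w^2 + w*(2*x - 3) - x^2 + 3*x - 2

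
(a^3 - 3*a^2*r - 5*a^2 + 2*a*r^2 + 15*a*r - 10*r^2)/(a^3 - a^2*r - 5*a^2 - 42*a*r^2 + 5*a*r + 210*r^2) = (-a^2 + 3*a*r - 2*r^2)/(-a^2 + a*r + 42*r^2)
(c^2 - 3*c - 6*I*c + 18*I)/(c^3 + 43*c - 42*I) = (c - 3)/(c^2 + 6*I*c + 7)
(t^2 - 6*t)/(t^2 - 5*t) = (t - 6)/(t - 5)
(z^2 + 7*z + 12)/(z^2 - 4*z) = (z^2 + 7*z + 12)/(z*(z - 4))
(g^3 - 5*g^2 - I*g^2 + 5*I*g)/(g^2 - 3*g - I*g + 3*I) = g*(g - 5)/(g - 3)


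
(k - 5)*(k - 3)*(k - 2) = k^3 - 10*k^2 + 31*k - 30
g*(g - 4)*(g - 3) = g^3 - 7*g^2 + 12*g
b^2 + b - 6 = (b - 2)*(b + 3)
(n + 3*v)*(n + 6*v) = n^2 + 9*n*v + 18*v^2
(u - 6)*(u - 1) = u^2 - 7*u + 6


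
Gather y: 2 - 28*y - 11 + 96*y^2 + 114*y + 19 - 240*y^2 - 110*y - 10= -144*y^2 - 24*y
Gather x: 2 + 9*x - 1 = 9*x + 1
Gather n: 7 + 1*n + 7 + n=2*n + 14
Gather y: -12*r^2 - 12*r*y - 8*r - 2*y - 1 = -12*r^2 - 8*r + y*(-12*r - 2) - 1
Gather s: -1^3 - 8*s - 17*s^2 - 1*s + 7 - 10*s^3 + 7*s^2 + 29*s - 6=-10*s^3 - 10*s^2 + 20*s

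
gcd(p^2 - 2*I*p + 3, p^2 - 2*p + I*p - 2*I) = p + I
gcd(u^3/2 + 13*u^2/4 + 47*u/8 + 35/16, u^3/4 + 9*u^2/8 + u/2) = u + 1/2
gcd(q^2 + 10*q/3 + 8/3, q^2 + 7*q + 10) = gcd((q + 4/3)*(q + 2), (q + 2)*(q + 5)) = q + 2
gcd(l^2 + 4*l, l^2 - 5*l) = l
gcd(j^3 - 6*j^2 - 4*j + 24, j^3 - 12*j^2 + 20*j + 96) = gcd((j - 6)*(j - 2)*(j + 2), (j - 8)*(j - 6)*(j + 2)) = j^2 - 4*j - 12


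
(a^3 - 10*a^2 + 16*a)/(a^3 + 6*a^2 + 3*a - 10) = a*(a^2 - 10*a + 16)/(a^3 + 6*a^2 + 3*a - 10)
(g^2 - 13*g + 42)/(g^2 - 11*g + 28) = (g - 6)/(g - 4)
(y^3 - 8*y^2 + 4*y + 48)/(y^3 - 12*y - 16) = (y - 6)/(y + 2)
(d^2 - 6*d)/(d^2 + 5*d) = (d - 6)/(d + 5)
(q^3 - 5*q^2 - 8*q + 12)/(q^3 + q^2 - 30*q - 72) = (q^2 + q - 2)/(q^2 + 7*q + 12)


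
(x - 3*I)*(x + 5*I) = x^2 + 2*I*x + 15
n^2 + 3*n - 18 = (n - 3)*(n + 6)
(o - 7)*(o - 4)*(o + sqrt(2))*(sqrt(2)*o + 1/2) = sqrt(2)*o^4 - 11*sqrt(2)*o^3 + 5*o^3/2 - 55*o^2/2 + 57*sqrt(2)*o^2/2 - 11*sqrt(2)*o/2 + 70*o + 14*sqrt(2)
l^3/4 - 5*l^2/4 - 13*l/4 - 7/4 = (l/4 + 1/4)*(l - 7)*(l + 1)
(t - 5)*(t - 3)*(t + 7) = t^3 - t^2 - 41*t + 105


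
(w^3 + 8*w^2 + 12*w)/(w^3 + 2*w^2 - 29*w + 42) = w*(w^2 + 8*w + 12)/(w^3 + 2*w^2 - 29*w + 42)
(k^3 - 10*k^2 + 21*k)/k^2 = k - 10 + 21/k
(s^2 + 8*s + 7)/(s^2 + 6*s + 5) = (s + 7)/(s + 5)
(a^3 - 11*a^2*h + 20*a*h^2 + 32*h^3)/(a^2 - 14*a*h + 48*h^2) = (a^2 - 3*a*h - 4*h^2)/(a - 6*h)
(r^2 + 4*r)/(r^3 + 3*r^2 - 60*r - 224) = r/(r^2 - r - 56)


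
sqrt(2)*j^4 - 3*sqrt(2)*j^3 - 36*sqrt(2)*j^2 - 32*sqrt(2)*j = j*(j - 8)*(j + 4)*(sqrt(2)*j + sqrt(2))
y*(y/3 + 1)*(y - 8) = y^3/3 - 5*y^2/3 - 8*y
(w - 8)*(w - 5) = w^2 - 13*w + 40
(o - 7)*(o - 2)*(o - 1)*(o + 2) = o^4 - 8*o^3 + 3*o^2 + 32*o - 28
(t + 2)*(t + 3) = t^2 + 5*t + 6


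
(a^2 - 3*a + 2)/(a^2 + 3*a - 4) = (a - 2)/(a + 4)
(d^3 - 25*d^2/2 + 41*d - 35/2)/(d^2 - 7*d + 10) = (2*d^2 - 15*d + 7)/(2*(d - 2))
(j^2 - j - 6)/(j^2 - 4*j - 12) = (j - 3)/(j - 6)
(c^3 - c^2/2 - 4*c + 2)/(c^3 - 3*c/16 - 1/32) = 16*(c^2 - 4)/(16*c^2 + 8*c + 1)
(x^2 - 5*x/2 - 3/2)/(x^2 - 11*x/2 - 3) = (x - 3)/(x - 6)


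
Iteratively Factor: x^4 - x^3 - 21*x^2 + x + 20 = (x + 1)*(x^3 - 2*x^2 - 19*x + 20) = (x - 1)*(x + 1)*(x^2 - x - 20) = (x - 1)*(x + 1)*(x + 4)*(x - 5)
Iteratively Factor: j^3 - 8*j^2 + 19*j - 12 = (j - 4)*(j^2 - 4*j + 3) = (j - 4)*(j - 3)*(j - 1)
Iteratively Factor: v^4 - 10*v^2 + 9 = (v + 1)*(v^3 - v^2 - 9*v + 9) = (v - 3)*(v + 1)*(v^2 + 2*v - 3) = (v - 3)*(v - 1)*(v + 1)*(v + 3)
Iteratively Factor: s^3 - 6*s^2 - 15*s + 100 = (s + 4)*(s^2 - 10*s + 25) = (s - 5)*(s + 4)*(s - 5)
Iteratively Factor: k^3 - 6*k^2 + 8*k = (k - 2)*(k^2 - 4*k) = k*(k - 2)*(k - 4)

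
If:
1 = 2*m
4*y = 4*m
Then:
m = 1/2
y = 1/2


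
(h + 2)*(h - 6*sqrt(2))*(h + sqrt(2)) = h^3 - 5*sqrt(2)*h^2 + 2*h^2 - 10*sqrt(2)*h - 12*h - 24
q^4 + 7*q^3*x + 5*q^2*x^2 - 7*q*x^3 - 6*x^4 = (q - x)*(q + x)^2*(q + 6*x)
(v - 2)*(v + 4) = v^2 + 2*v - 8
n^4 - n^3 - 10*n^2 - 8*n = n*(n - 4)*(n + 1)*(n + 2)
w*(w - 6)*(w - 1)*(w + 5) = w^4 - 2*w^3 - 29*w^2 + 30*w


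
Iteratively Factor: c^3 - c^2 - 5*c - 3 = (c + 1)*(c^2 - 2*c - 3) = (c - 3)*(c + 1)*(c + 1)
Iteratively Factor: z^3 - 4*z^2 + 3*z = (z - 3)*(z^2 - z) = z*(z - 3)*(z - 1)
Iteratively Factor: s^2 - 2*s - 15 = (s + 3)*(s - 5)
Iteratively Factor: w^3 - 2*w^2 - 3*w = (w + 1)*(w^2 - 3*w) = (w - 3)*(w + 1)*(w)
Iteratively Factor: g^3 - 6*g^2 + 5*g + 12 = (g + 1)*(g^2 - 7*g + 12) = (g - 4)*(g + 1)*(g - 3)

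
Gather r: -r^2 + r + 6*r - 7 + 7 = -r^2 + 7*r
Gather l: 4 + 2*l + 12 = 2*l + 16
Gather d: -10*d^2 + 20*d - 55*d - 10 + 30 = -10*d^2 - 35*d + 20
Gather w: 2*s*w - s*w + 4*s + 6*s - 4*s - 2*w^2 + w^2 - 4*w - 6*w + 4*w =6*s - w^2 + w*(s - 6)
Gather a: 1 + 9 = 10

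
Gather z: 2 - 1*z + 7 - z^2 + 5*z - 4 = -z^2 + 4*z + 5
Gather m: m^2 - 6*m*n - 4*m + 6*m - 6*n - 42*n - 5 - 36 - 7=m^2 + m*(2 - 6*n) - 48*n - 48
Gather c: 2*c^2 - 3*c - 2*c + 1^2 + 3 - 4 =2*c^2 - 5*c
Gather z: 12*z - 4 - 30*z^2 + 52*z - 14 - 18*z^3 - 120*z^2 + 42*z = -18*z^3 - 150*z^2 + 106*z - 18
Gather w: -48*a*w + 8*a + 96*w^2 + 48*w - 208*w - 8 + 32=8*a + 96*w^2 + w*(-48*a - 160) + 24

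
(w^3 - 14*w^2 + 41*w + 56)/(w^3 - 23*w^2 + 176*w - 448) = (w + 1)/(w - 8)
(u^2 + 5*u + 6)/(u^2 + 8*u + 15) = (u + 2)/(u + 5)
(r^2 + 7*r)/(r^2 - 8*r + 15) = r*(r + 7)/(r^2 - 8*r + 15)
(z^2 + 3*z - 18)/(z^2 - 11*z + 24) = (z + 6)/(z - 8)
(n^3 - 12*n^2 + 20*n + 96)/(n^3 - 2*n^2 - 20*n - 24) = (n - 8)/(n + 2)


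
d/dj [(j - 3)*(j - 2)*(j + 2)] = 3*j^2 - 6*j - 4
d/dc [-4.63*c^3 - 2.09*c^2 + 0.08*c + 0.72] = -13.89*c^2 - 4.18*c + 0.08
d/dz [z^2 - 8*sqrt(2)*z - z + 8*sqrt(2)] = 2*z - 8*sqrt(2) - 1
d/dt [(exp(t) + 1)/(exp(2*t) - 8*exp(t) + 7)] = (-2*(exp(t) - 4)*(exp(t) + 1) + exp(2*t) - 8*exp(t) + 7)*exp(t)/(exp(2*t) - 8*exp(t) + 7)^2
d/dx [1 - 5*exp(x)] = -5*exp(x)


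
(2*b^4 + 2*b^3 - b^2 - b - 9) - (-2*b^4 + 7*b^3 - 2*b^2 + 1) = 4*b^4 - 5*b^3 + b^2 - b - 10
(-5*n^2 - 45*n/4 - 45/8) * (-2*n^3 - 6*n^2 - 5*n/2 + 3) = 10*n^5 + 105*n^4/2 + 365*n^3/4 + 375*n^2/8 - 315*n/16 - 135/8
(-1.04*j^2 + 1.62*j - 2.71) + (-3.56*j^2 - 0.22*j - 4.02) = -4.6*j^2 + 1.4*j - 6.73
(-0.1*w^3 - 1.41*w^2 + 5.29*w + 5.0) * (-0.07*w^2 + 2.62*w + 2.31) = 0.007*w^5 - 0.1633*w^4 - 4.2955*w^3 + 10.2527*w^2 + 25.3199*w + 11.55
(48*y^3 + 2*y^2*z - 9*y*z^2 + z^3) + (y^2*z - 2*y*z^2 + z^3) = 48*y^3 + 3*y^2*z - 11*y*z^2 + 2*z^3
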